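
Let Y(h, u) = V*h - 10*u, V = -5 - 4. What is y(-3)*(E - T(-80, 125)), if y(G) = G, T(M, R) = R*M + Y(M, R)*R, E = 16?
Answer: -228798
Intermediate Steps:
V = -9
Y(h, u) = -10*u - 9*h (Y(h, u) = -9*h - 10*u = -10*u - 9*h)
T(M, R) = M*R + R*(-10*R - 9*M) (T(M, R) = R*M + (-10*R - 9*M)*R = M*R + R*(-10*R - 9*M))
y(-3)*(E - T(-80, 125)) = -3*(16 - (-2)*125*(4*(-80) + 5*125)) = -3*(16 - (-2)*125*(-320 + 625)) = -3*(16 - (-2)*125*305) = -3*(16 - 1*(-76250)) = -3*(16 + 76250) = -3*76266 = -228798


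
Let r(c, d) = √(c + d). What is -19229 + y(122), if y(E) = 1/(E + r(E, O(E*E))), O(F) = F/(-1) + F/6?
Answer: (-38458*√27633 + 7037811*I)/(2*(√27633 - 183*I)) ≈ -19229.0 - 0.0040817*I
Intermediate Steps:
O(F) = -5*F/6 (O(F) = F*(-1) + F*(⅙) = -F + F/6 = -5*F/6)
y(E) = 1/(E + √(E - 5*E²/6)) (y(E) = 1/(E + √(E - 5*E*E/6)) = 1/(E + √(E - 5*E²/6)))
-19229 + y(122) = -19229 + 6/(6*122 + √6*√(122*(6 - 5*122))) = -19229 + 6/(732 + √6*√(122*(6 - 610))) = -19229 + 6/(732 + √6*√(122*(-604))) = -19229 + 6/(732 + √6*√(-73688)) = -19229 + 6/(732 + √6*(2*I*√18422)) = -19229 + 6/(732 + 4*I*√27633)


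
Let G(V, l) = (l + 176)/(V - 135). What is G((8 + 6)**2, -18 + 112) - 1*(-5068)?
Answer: 309418/61 ≈ 5072.4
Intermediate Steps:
G(V, l) = (176 + l)/(-135 + V)
G((8 + 6)**2, -18 + 112) - 1*(-5068) = (176 + (-18 + 112))/(-135 + (8 + 6)**2) - 1*(-5068) = (176 + 94)/(-135 + 14**2) + 5068 = 270/(-135 + 196) + 5068 = 270/61 + 5068 = 309418/61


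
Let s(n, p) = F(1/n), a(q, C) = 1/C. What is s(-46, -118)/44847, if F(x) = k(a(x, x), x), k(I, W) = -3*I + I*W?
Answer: 139/44847 ≈ 0.0030994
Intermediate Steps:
F(x) = (-3 + x)/x
s(n, p) = n*(-3 + 1/n) (s(n, p) = (-3 + 1/n)/(1/n) = n*(-3 + 1/n))
s(-46, -118)/44847 = (1 - 3*(-46))/44847 = (1 + 138)*(1/44847) = 139*(1/44847) = 139/44847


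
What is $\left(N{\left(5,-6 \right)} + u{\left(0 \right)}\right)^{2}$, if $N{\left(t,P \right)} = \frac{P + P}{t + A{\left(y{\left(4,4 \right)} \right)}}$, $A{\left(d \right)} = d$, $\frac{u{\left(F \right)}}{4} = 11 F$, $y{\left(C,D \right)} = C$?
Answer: $\frac{16}{9} \approx 1.7778$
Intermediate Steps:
$u{\left(F \right)} = 44 F$ ($u{\left(F \right)} = 4 \cdot 11 F = 44 F$)
$N{\left(t,P \right)} = \frac{2 P}{4 + t}$ ($N{\left(t,P \right)} = \frac{P + P}{t + 4} = \frac{2 P}{4 + t}$)
$\left(N{\left(5,-6 \right)} + u{\left(0 \right)}\right)^{2} = \left(2 \left(-6\right) \frac{1}{4 + 5} + 44 \cdot 0\right)^{2} = \left(2 \left(-6\right) \frac{1}{9} + 0\right)^{2} = \left(- \frac{4}{3} + 0\right)^{2} = \left(- \frac{4}{3}\right)^{2} = \frac{16}{9}$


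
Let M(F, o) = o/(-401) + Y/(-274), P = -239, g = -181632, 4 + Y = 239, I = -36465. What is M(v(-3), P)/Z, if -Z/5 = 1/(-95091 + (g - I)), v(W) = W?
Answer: -3453588621/274685 ≈ -12573.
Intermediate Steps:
Y = 235 (Y = -4 + 239 = 235)
M(F, o) = -235/274 - o/401 (M(F, o) = o/(-401) + 235/(-274) = o*(-1/401) + 235*(-1/274) = -o/401 - 235/274 = -235/274 - o/401)
Z = 5/240258 (Z = -5/(-95091 + (-181632 - 1*(-36465))) = -5/(-95091 + (-181632 + 36465)) = -5/(-95091 - 145167) = -5/(-240258) = -5*(-1/240258) = 5/240258 ≈ 2.0811e-5)
M(v(-3), P)/Z = (-235/274 - 1/401*(-239))/(5/240258) = (-235/274 + 239/401)*(240258/5) = -28749/109874*240258/5 = -3453588621/274685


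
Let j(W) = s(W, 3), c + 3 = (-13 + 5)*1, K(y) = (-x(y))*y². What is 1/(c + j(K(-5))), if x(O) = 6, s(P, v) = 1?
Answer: -⅒ ≈ -0.10000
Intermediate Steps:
K(y) = -6*y² (K(y) = (-1*6)*y² = -6*y²)
c = -11 (c = -3 + (-13 + 5)*1 = -3 - 8*1 = -3 - 8 = -11)
j(W) = 1
1/(c + j(K(-5))) = 1/(-11 + 1) = 1/(-10) = -⅒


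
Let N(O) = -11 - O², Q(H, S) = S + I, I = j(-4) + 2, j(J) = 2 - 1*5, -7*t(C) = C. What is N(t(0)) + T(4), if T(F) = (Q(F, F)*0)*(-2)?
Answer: -11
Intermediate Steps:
t(C) = -C/7
j(J) = -3 (j(J) = 2 - 5 = -3)
I = -1 (I = -3 + 2 = -1)
Q(H, S) = -1 + S (Q(H, S) = S - 1 = -1 + S)
T(F) = 0 (T(F) = ((-1 + F)*0)*(-2) = 0*(-2) = 0)
N(t(0)) + T(4) = (-11 - (-⅐*0)²) + 0 = (-11 - 1*0²) + 0 = (-11 - 1*0) + 0 = (-11 + 0) + 0 = -11 + 0 = -11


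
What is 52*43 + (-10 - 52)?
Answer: 2174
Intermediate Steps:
52*43 + (-10 - 52) = 2236 - 62 = 2174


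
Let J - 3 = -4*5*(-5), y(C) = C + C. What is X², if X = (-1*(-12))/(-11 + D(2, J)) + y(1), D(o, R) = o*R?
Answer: 17956/4225 ≈ 4.2499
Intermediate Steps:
y(C) = 2*C
J = 103 (J = 3 - 4*5*(-5) = 3 - 20*(-5) = 3 + 100 = 103)
D(o, R) = R*o
X = 134/65 (X = (-1*(-12))/(-11 + 103*2) + 2*1 = 12/(-11 + 206) + 2 = 12/195 + 2 = (1/195)*12 + 2 = 4/65 + 2 = 134/65 ≈ 2.0615)
X² = (134/65)² = 17956/4225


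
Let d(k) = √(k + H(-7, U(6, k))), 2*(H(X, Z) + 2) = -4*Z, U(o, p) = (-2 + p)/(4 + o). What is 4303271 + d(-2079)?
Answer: 4303271 + 2*I*√10405/5 ≈ 4.3033e+6 + 40.802*I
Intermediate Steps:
U(o, p) = (-2 + p)/(4 + o)
H(X, Z) = -2 - 2*Z (H(X, Z) = -2 + (-4*Z)/2 = -2 - 2*Z)
d(k) = √(-8/5 + 4*k/5) (d(k) = √(k + (-2 - 2*(-2 + k)/(4 + 6))) = √(k + (-2 - 2*(-2 + k)/10)) = √(k + (-2 - (-2 + k)/5)) = √(k + (-2 - 2*(-⅕ + k/10))) = √(k + (-2 + (⅖ - k/5))) = √(k + (-8/5 - k/5)) = √(-8/5 + 4*k/5))
4303271 + d(-2079) = 4303271 + 2*√(-10 + 5*(-2079))/5 = 4303271 + 2*√(-10 - 10395)/5 = 4303271 + 2*√(-10405)/5 = 4303271 + 2*(I*√10405)/5 = 4303271 + 2*I*√10405/5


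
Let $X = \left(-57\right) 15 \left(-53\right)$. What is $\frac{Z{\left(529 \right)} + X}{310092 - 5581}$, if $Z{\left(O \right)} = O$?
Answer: $\frac{45844}{304511} \approx 0.15055$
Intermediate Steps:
$X = 45315$ ($X = \left(-855\right) \left(-53\right) = 45315$)
$\frac{Z{\left(529 \right)} + X}{310092 - 5581} = \frac{529 + 45315}{310092 - 5581} = \frac{45844}{304511}$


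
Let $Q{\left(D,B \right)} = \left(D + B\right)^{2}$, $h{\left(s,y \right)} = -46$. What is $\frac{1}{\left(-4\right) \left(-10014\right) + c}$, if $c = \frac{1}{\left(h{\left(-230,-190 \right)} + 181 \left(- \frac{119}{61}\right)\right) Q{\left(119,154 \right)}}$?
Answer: $\frac{1814408505}{72677947076219} \approx 2.4965 \cdot 10^{-5}$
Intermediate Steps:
$Q{\left(D,B \right)} = \left(B + D\right)^{2}$
$c = - \frac{61}{1814408505}$ ($c = \frac{1}{\left(-46 + 181 \left(- \frac{119}{61}\right)\right) \left(154 + 119\right)^{2}} = \frac{1}{\left(-46 + 181 \left(\left(-119\right) \frac{1}{61}\right)\right) 273^{2}} = \frac{1}{\left(-46 + 181 \left(- \frac{119}{61}\right)\right) 74529} = \frac{1}{-46 - \frac{21539}{61}} \cdot \frac{1}{74529} = \frac{1}{- \frac{24345}{61}} \cdot \frac{1}{74529} = \left(- \frac{61}{24345}\right) \frac{1}{74529} = - \frac{61}{1814408505} \approx -3.362 \cdot 10^{-8}$)
$\frac{1}{\left(-4\right) \left(-10014\right) + c} = \frac{1}{\left(-4\right) \left(-10014\right) - \frac{61}{1814408505}} = \frac{1}{40056 - \frac{61}{1814408505}} = \frac{1}{\frac{72677947076219}{1814408505}} = \frac{1814408505}{72677947076219}$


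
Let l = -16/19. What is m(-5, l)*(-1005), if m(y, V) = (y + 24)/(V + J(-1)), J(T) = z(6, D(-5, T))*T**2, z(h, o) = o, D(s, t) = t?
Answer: 72561/7 ≈ 10366.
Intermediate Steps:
l = -16/19 (l = -16*1/19 = -16/19 ≈ -0.84210)
J(T) = T**3 (J(T) = T*T**2 = T**3)
m(y, V) = (24 + y)/(-1 + V) (m(y, V) = (y + 24)/(V + (-1)**3) = (24 + y)/(V - 1) = (24 + y)/(-1 + V))
m(-5, l)*(-1005) = ((24 - 5)/(-1 - 16/19))*(-1005) = (19/(-35/19))*(-1005) = -19/35*19*(-1005) = -361/35*(-1005) = 72561/7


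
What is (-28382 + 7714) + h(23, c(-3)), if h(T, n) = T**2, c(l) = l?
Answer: -20139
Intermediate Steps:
(-28382 + 7714) + h(23, c(-3)) = (-28382 + 7714) + 23**2 = -20668 + 529 = -20139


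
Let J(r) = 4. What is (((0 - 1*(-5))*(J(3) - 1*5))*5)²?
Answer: 625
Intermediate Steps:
(((0 - 1*(-5))*(J(3) - 1*5))*5)² = (((0 - 1*(-5))*(4 - 1*5))*5)² = (((0 + 5)*(4 - 5))*5)² = ((5*(-1))*5)² = (-5*5)² = (-25)² = 625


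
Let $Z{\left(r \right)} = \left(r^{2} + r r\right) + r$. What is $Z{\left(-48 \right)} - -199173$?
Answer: $203733$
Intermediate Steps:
$Z{\left(r \right)} = r + 2 r^{2}$ ($Z{\left(r \right)} = \left(r^{2} + r^{2}\right) + r = 2 r^{2} + r = r + 2 r^{2}$)
$Z{\left(-48 \right)} - -199173 = - 48 \left(1 + 2 \left(-48\right)\right) - -199173 = - 48 \left(1 - 96\right) + 199173 = \left(-48\right) \left(-95\right) + 199173 = 4560 + 199173 = 203733$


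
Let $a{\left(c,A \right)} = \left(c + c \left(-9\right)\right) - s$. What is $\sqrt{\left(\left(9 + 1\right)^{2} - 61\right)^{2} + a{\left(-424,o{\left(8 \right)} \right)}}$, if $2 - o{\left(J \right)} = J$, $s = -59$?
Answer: $2 \sqrt{1243} \approx 70.512$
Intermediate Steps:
$o{\left(J \right)} = 2 - J$
$a{\left(c,A \right)} = 59 - 8 c$ ($a{\left(c,A \right)} = \left(c + c \left(-9\right)\right) - -59 = \left(c - 9 c\right) + 59 = - 8 c + 59 = 59 - 8 c$)
$\sqrt{\left(\left(9 + 1\right)^{2} - 61\right)^{2} + a{\left(-424,o{\left(8 \right)} \right)}} = \sqrt{\left(\left(9 + 1\right)^{2} - 61\right)^{2} + \left(59 - -3392\right)} = \sqrt{\left(10^{2} - 61\right)^{2} + \left(59 + 3392\right)} = \sqrt{\left(100 - 61\right)^{2} + 3451} = \sqrt{39^{2} + 3451} = \sqrt{1521 + 3451} = \sqrt{4972} = 2 \sqrt{1243}$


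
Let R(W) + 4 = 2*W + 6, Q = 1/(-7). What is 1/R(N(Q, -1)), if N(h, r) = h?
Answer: 7/12 ≈ 0.58333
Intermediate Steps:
Q = -⅐ ≈ -0.14286
R(W) = 2 + 2*W (R(W) = -4 + (2*W + 6) = -4 + (6 + 2*W) = 2 + 2*W)
1/R(N(Q, -1)) = 1/(2 + 2*(-⅐)) = 1/(2 - 2/7) = 1/(12/7) = 7/12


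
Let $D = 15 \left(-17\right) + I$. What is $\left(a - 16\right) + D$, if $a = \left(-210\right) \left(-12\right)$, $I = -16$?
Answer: $2233$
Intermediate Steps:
$a = 2520$
$D = -271$ ($D = 15 \left(-17\right) - 16 = -255 - 16 = -271$)
$\left(a - 16\right) + D = \left(2520 - 16\right) - 271 = 2504 - 271 = 2233$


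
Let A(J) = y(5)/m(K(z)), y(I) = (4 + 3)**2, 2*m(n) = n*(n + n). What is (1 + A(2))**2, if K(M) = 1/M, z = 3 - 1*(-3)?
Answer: 3115225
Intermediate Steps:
z = 6 (z = 3 + 3 = 6)
m(n) = n**2 (m(n) = (n*(n + n))/2 = (n*(2*n))/2 = (2*n**2)/2 = n**2)
y(I) = 49 (y(I) = 7**2 = 49)
A(J) = 1764 (A(J) = 49/((1/6)**2) = 49/(1/36) = 49*36 = 1764)
(1 + A(2))**2 = (1 + 1764)**2 = 1765**2 = 3115225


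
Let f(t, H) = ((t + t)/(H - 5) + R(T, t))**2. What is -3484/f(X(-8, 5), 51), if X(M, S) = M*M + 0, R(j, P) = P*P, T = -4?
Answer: -460759/2221802496 ≈ -0.00020738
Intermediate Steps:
R(j, P) = P**2
X(M, S) = M**2 (X(M, S) = M**2 + 0 = M**2)
f(t, H) = (t**2 + 2*t/(-5 + H))**2 (f(t, H) = ((t + t)/(H - 5) + t**2)**2 = ((2*t)/(-5 + H) + t**2)**2 = (2*t/(-5 + H) + t**2)**2 = (t**2 + 2*t/(-5 + H))**2)
-3484/f(X(-8, 5), 51) = -3484*(-5 + 51)**2/(4096*(2 - 5*(-8)**2 + 51*(-8)**2)**2) = -3484*529/(1024*(2 - 5*64 + 51*64)**2) = -3484*529/(1024*(2 - 320 + 3264)**2) = -3484/(4096*(1/2116)*2946**2) = -3484/(4096*(1/2116)*8678916) = -3484/8887209984/529 = -3484*529/8887209984 = -460759/2221802496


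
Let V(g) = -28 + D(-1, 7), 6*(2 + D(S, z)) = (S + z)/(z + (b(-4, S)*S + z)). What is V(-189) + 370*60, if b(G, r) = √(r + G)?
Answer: 4456184/201 + I*√5/201 ≈ 22170.0 + 0.011125*I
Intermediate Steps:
b(G, r) = √(G + r)
D(S, z) = -2 + (S + z)/(6*(2*z + S*√(-4 + S))) (D(S, z) = -2 + ((S + z)/(z + (√(-4 + S)*S + z)))/6 = -2 + ((S + z)/(z + (S*√(-4 + S) + z)))/6 = -2 + ((S + z)/(z + (z + S*√(-4 + S))))/6 = -2 + ((S + z)/(2*z + S*√(-4 + S)))/6 = -2 + (S + z)/(6*(2*z + S*√(-4 + S))))
V(g) = -28 + (-162 + 12*I*√5)/(6*(14 - I*√5)) (V(g) = -28 + (-1 - 23*7 - 12*(-1)*√(-4 - 1))/(6*(2*7 - √(-4 - 1))) = -28 + (-1 - 161 - 12*(-1)*√(-5))/(6*(14 - √(-5))) = -28 + (-1 - 161 - 12*(-1)*I*√5)/(6*(14 - I*√5)) = -28 + (-1 - 161 + 12*I*√5)/(6*(14 - I*√5)) = -28 + (-162 + 12*I*√5)/(6*(14 - I*√5)))
V(-189) + 370*60 = (-6016/201 + I*√5/201) + 370*60 = (-6016/201 + I*√5/201) + 22200 = 4456184/201 + I*√5/201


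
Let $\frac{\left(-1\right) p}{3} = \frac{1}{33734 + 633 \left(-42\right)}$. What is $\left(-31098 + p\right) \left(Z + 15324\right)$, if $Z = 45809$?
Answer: $- \frac{13589163298431}{7148} \approx -1.9011 \cdot 10^{9}$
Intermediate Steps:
$p = - \frac{3}{7148}$ ($p = - \frac{3}{33734 + 633 \left(-42\right)} = - \frac{3}{33734 - 26586} = - \frac{3}{7148} \approx -0.0004197$)
$\left(-31098 + p\right) \left(Z + 15324\right) = \left(-31098 - \frac{3}{7148}\right) \left(45809 + 15324\right) = \left(- \frac{222288507}{7148}\right) 61133 = - \frac{13589163298431}{7148}$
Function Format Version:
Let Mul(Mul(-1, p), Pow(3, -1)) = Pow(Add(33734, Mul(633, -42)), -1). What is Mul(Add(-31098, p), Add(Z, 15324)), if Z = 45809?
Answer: Rational(-13589163298431, 7148) ≈ -1.9011e+9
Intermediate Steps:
p = Rational(-3, 7148) (p = Mul(-3, Pow(Add(33734, Mul(633, -42)), -1)) = Mul(-3, Pow(Add(33734, -26586), -1)) = Mul(-3, Pow(7148, -1)) = Mul(-3, Rational(1, 7148)) = Rational(-3, 7148) ≈ -0.00041970)
Mul(Add(-31098, p), Add(Z, 15324)) = Mul(Add(-31098, Rational(-3, 7148)), Add(45809, 15324)) = Mul(Rational(-222288507, 7148), 61133) = Rational(-13589163298431, 7148)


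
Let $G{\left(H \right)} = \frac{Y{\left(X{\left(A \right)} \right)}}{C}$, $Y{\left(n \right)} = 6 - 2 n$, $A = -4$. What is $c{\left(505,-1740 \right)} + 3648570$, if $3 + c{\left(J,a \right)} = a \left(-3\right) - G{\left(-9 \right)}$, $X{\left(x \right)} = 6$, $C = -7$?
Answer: $\frac{25576503}{7} \approx 3.6538 \cdot 10^{6}$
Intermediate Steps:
$G{\left(H \right)} = \frac{6}{7}$ ($G{\left(H \right)} = \frac{6 - 12}{-7} = \left(6 - 12\right) \left(- \frac{1}{7}\right) = \left(-6\right) \left(- \frac{1}{7}\right) = \frac{6}{7}$)
$c{\left(J,a \right)} = - \frac{27}{7} - 3 a$ ($c{\left(J,a \right)} = -3 + \left(a \left(-3\right) - \frac{6}{7}\right) = -3 - \left(\frac{6}{7} + 3 a\right) = - \frac{27}{7} - 3 a$)
$c{\left(505,-1740 \right)} + 3648570 = \left(- \frac{27}{7} - -5220\right) + 3648570 = \left(- \frac{27}{7} + 5220\right) + 3648570 = \frac{36513}{7} + 3648570 = \frac{25576503}{7}$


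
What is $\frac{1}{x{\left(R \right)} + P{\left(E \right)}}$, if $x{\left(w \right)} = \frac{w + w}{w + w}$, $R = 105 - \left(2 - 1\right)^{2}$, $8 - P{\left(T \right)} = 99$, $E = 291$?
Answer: $- \frac{1}{90} \approx -0.011111$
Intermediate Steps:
$P{\left(T \right)} = -91$ ($P{\left(T \right)} = 8 - 99 = -91$)
$R = 104$ ($R = 105 - 1^{2} = 105 - 1 = 104$)
$x{\left(w \right)} = 1$ ($x{\left(w \right)} = \frac{2 w}{2 w} = 2 w \frac{1}{2 w} = 1$)
$\frac{1}{x{\left(R \right)} + P{\left(E \right)}} = \frac{1}{1 - 91} = \frac{1}{-90} = - \frac{1}{90}$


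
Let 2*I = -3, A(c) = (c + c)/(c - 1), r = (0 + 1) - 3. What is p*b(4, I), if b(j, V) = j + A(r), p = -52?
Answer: -832/3 ≈ -277.33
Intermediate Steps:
r = -2 (r = 1 - 3 = -2)
A(c) = 2*c/(-1 + c) (A(c) = (2*c)/(-1 + c) = 2*c/(-1 + c))
I = -3/2 (I = (½)*(-3) = -3/2 ≈ -1.5000)
b(j, V) = 4/3 + j (b(j, V) = j + 2*(-2)/(-1 - 2) = j + 2*(-2)/(-3) = j + 2*(-2)*(-⅓) = j + 4/3 = 4/3 + j)
p*b(4, I) = -52*(4/3 + 4) = -52*16/3 = -832/3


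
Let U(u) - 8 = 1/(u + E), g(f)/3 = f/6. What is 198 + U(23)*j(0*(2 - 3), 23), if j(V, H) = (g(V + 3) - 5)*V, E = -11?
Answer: 198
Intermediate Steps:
g(f) = f/2 (g(f) = 3*(f/6) = f/2)
U(u) = 8 + 1/(-11 + u) (U(u) = 8 + 1/(u - 11) = 8 + 1/(-11 + u))
j(V, H) = V*(-7/2 + V/2) (j(V, H) = ((V + 3)/2 - 5)*V = ((3 + V)/2 - 5)*V = ((3/2 + V/2) - 5)*V = (-7/2 + V/2)*V = V*(-7/2 + V/2))
198 + U(23)*j(0*(2 - 3), 23) = 198 + ((-87 + 8*23)/(-11 + 23))*((0*(2 - 3))*(-7 + 0*(2 - 3))/2) = 198 + ((-87 + 184)/12)*((0*(-1))*(-7 + 0*(-1))/2) = 198 + ((1/12)*97)*((½)*0*(-7 + 0)) = 198 + 97*((½)*0*(-7))/12 = 198 + (97/12)*0 = 198 + 0 = 198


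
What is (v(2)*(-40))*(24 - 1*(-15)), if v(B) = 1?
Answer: -1560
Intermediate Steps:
(v(2)*(-40))*(24 - 1*(-15)) = (1*(-40))*(24 - 1*(-15)) = -40*(24 + 15) = -40*39 = -1560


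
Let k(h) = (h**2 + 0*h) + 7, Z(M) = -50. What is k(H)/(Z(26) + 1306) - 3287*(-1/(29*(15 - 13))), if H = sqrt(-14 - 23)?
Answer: 1031683/18212 ≈ 56.648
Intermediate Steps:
H = I*sqrt(37) (H = sqrt(-37) = I*sqrt(37) ≈ 6.0828*I)
k(h) = 7 + h**2 (k(h) = (h**2 + 0) + 7 = h**2 + 7 = 7 + h**2)
k(H)/(Z(26) + 1306) - 3287*(-1/(29*(15 - 13))) = (7 + (I*sqrt(37))**2)/(-50 + 1306) - 3287*(-1/(29*(15 - 13))) = (7 - 37)/1256 - 3287/(2*(-29)) = -30*1/1256 - 3287/(-58) = -15/628 - 3287*(-1/58) = -15/628 + 3287/58 = 1031683/18212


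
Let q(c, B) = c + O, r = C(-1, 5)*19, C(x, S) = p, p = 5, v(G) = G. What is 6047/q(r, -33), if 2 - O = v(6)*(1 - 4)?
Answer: 6047/115 ≈ 52.583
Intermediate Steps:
C(x, S) = 5
O = 20 (O = 2 - 6*(1 - 4) = 2 - 6*(-3) = 2 - 1*(-18) = 2 + 18 = 20)
r = 95 (r = 5*19 = 95)
q(c, B) = 20 + c (q(c, B) = c + 20 = 20 + c)
6047/q(r, -33) = 6047/(20 + 95) = 6047/115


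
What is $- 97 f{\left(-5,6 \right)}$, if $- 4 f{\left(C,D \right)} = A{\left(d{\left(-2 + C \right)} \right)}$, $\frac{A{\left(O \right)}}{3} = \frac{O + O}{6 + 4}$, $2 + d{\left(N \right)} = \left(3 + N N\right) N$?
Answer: $- \frac{53253}{10} \approx -5325.3$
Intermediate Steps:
$d{\left(N \right)} = -2 + N \left(3 + N^{2}\right)$ ($d{\left(N \right)} = -2 + \left(3 + N N\right) N = -2 + \left(3 + N^{2}\right) N = -2 + N \left(3 + N^{2}\right)$)
$A{\left(O \right)} = \frac{3 O}{5}$ ($A{\left(O \right)} = 3 \frac{O + O}{6 + 4} = 3 \frac{2 O}{10} = 3 \cdot 2 O \frac{1}{10} = 3 \frac{O}{5} = \frac{3 O}{5}$)
$f{\left(C,D \right)} = \frac{6}{5} - \frac{9 C}{20} - \frac{3 \left(-2 + C\right)^{3}}{20}$ ($f{\left(C,D \right)} = - \frac{\frac{3}{5} \left(-2 + \left(-2 + C\right)^{3} + 3 \left(-2 + C\right)\right)}{4} = - \frac{\frac{3}{5} \left(-2 + \left(-2 + C\right)^{3} + \left(-6 + 3 C\right)\right)}{4} = - \frac{\frac{3}{5} \left(-8 + \left(-2 + C\right)^{3} + 3 C\right)}{4} = - \frac{- \frac{24}{5} + \frac{3 \left(-2 + C\right)^{3}}{5} + \frac{9 C}{5}}{4} = \frac{6}{5} - \frac{9 C}{20} - \frac{3 \left(-2 + C\right)^{3}}{20}$)
$- 97 f{\left(-5,6 \right)} = - 97 \left(\frac{6}{5} - - \frac{9}{4} - \frac{3 \left(-2 - 5\right)^{3}}{20}\right) = - 97 \left(\frac{6}{5} + \frac{9}{4} - \frac{3 \left(-7\right)^{3}}{20}\right) = - 97 \left(\frac{6}{5} + \frac{9}{4} - - \frac{1029}{20}\right) = - 97 \left(\frac{6}{5} + \frac{9}{4} + \frac{1029}{20}\right) = \left(-97\right) \frac{549}{10} = - \frac{53253}{10}$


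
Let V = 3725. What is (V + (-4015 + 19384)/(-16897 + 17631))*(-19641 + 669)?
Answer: -26081937234/367 ≈ -7.1068e+7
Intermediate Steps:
(V + (-4015 + 19384)/(-16897 + 17631))*(-19641 + 669) = (3725 + (-4015 + 19384)/(-16897 + 17631))*(-19641 + 669) = (3725 + 15369/734)*(-18972) = (2749519/734)*(-18972) = -26081937234/367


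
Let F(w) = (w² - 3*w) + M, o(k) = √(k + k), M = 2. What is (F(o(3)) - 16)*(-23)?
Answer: 184 + 69*√6 ≈ 353.01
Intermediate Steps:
o(k) = √2*√k (o(k) = √(2*k) = √2*√k)
F(w) = 2 + w² - 3*w (F(w) = (w² - 3*w) + 2 = 2 + w² - 3*w)
(F(o(3)) - 16)*(-23) = ((2 + (√2*√3)² - 3*√2*√3) - 16)*(-23) = ((2 + (√6)² - 3*√6) - 16)*(-23) = ((2 + 6 - 3*√6) - 16)*(-23) = ((8 - 3*√6) - 16)*(-23) = (-8 - 3*√6)*(-23) = 184 + 69*√6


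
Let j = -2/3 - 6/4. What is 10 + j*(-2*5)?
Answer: 95/3 ≈ 31.667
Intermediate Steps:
j = -13/6 (j = -2*⅓ - 6*¼ = -⅔ - 3/2 = -13/6 ≈ -2.1667)
10 + j*(-2*5) = 10 - (-13)*5/3 = 10 - 13/6*(-10) = 10 + 65/3 = 95/3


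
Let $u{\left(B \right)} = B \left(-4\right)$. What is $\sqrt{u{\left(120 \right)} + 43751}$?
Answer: $\sqrt{43271} \approx 208.02$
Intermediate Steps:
$u{\left(B \right)} = - 4 B$
$\sqrt{u{\left(120 \right)} + 43751} = \sqrt{\left(-4\right) 120 + 43751} = \sqrt{-480 + 43751} = \sqrt{43271}$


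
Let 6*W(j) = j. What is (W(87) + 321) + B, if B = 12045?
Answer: 24761/2 ≈ 12381.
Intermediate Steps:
W(j) = j/6
(W(87) + 321) + B = ((1/6)*87 + 321) + 12045 = (29/2 + 321) + 12045 = 671/2 + 12045 = 24761/2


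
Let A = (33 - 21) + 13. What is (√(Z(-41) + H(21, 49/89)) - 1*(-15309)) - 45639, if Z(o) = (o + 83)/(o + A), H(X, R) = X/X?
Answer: -30330 + I*√26/4 ≈ -30330.0 + 1.2748*I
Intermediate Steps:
H(X, R) = 1
A = 25 (A = 12 + 13 = 25)
Z(o) = (83 + o)/(25 + o) (Z(o) = (o + 83)/(o + 25) = (83 + o)/(25 + o))
(√(Z(-41) + H(21, 49/89)) - 1*(-15309)) - 45639 = (√((83 - 41)/(25 - 41) + 1) - 1*(-15309)) - 45639 = (√(42/(-16) + 1) + 15309) - 45639 = (√(-1/16*42 + 1) + 15309) - 45639 = (√(-21/8 + 1) + 15309) - 45639 = (√(-13/8) + 15309) - 45639 = (I*√26/4 + 15309) - 45639 = (15309 + I*√26/4) - 45639 = -30330 + I*√26/4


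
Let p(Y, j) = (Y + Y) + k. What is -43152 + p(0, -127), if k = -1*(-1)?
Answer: -43151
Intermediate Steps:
k = 1
p(Y, j) = 1 + 2*Y (p(Y, j) = (Y + Y) + 1 = 2*Y + 1 = 1 + 2*Y)
-43152 + p(0, -127) = -43152 + (1 + 2*0) = -43152 + (1 + 0) = -43152 + 1 = -43151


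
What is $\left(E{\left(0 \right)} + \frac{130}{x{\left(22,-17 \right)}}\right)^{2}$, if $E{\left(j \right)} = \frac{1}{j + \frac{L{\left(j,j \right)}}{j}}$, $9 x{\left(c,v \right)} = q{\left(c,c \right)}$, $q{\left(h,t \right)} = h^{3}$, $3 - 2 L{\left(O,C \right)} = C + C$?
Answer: $\frac{342225}{28344976} \approx 0.012074$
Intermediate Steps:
$L{\left(O,C \right)} = \frac{3}{2} - C$ ($L{\left(O,C \right)} = \frac{3}{2} - \frac{C + C}{2} = \frac{3}{2} - \frac{2 C}{2} = \frac{3}{2} - C$)
$x{\left(c,v \right)} = \frac{c^{3}}{9}$
$E{\left(j \right)} = \frac{1}{j + \frac{\frac{3}{2} - j}{j}}$
$\left(E{\left(0 \right)} + \frac{130}{x{\left(22,-17 \right)}}\right)^{2} = \left(2 \cdot 0 \frac{1}{3 - 0 + 2 \cdot 0^{2}} + \frac{130}{\frac{1}{9} \cdot 22^{3}}\right)^{2} = \left(2 \cdot 0 \frac{1}{3 + 0 + 2 \cdot 0} + \frac{130}{\frac{1}{9} \cdot 10648}\right)^{2} = \left(2 \cdot 0 \frac{1}{3 + 0 + 0} + \frac{130}{\frac{10648}{9}}\right)^{2} = \left(2 \cdot 0 \cdot \frac{1}{3} + 130 \cdot \frac{9}{10648}\right)^{2} = \left(2 \cdot 0 \cdot \frac{1}{3} + \frac{585}{5324}\right)^{2} = \left(0 + \frac{585}{5324}\right)^{2} = \left(\frac{585}{5324}\right)^{2} = \frac{342225}{28344976}$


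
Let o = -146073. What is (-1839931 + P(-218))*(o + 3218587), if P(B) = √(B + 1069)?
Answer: -5653213756534 + 3072514*√851 ≈ -5.6531e+12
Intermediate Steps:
P(B) = √(1069 + B)
(-1839931 + P(-218))*(o + 3218587) = (-1839931 + √(1069 - 218))*(-146073 + 3218587) = (-1839931 + √851)*3072514 = -5653213756534 + 3072514*√851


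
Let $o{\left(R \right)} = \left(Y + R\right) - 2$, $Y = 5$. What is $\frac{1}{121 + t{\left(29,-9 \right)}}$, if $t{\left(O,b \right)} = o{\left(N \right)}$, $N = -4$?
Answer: $\frac{1}{120} \approx 0.0083333$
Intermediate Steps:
$o{\left(R \right)} = 3 + R$ ($o{\left(R \right)} = \left(5 + R\right) - 2 = 3 + R$)
$t{\left(O,b \right)} = -1$ ($t{\left(O,b \right)} = 3 - 4 = -1$)
$\frac{1}{121 + t{\left(29,-9 \right)}} = \frac{1}{121 - 1} = \frac{1}{120}$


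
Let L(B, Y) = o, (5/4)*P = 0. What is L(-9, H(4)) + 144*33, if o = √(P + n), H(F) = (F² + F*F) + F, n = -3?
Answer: 4752 + I*√3 ≈ 4752.0 + 1.732*I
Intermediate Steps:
P = 0 (P = (⅘)*0 = 0)
H(F) = F + 2*F² (H(F) = (F² + F²) + F = 2*F² + F = F + 2*F²)
o = I*√3 (o = √(0 - 3) = √(-3) = I*√3 ≈ 1.732*I)
L(B, Y) = I*√3
L(-9, H(4)) + 144*33 = I*√3 + 144*33 = I*√3 + 4752 = 4752 + I*√3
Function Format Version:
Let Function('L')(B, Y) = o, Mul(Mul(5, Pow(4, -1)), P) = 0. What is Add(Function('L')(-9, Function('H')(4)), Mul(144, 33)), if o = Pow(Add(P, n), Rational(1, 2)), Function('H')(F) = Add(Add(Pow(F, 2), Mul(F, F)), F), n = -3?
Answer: Add(4752, Mul(I, Pow(3, Rational(1, 2)))) ≈ Add(4752.0, Mul(1.7320, I))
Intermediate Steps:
P = 0 (P = Mul(Rational(4, 5), 0) = 0)
Function('H')(F) = Add(F, Mul(2, Pow(F, 2))) (Function('H')(F) = Add(Add(Pow(F, 2), Pow(F, 2)), F) = Add(Mul(2, Pow(F, 2)), F) = Add(F, Mul(2, Pow(F, 2))))
o = Mul(I, Pow(3, Rational(1, 2))) (o = Pow(Add(0, -3), Rational(1, 2)) = Pow(-3, Rational(1, 2)) = Mul(I, Pow(3, Rational(1, 2))) ≈ Mul(1.7320, I))
Function('L')(B, Y) = Mul(I, Pow(3, Rational(1, 2)))
Add(Function('L')(-9, Function('H')(4)), Mul(144, 33)) = Add(Mul(I, Pow(3, Rational(1, 2))), Mul(144, 33)) = Add(Mul(I, Pow(3, Rational(1, 2))), 4752) = Add(4752, Mul(I, Pow(3, Rational(1, 2))))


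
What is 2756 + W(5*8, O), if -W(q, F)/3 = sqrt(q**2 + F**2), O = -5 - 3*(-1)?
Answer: 2756 - 6*sqrt(401) ≈ 2635.9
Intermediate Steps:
O = -2 (O = -5 + 3 = -2)
W(q, F) = -3*sqrt(F**2 + q**2) (W(q, F) = -3*sqrt(q**2 + F**2) = -3*sqrt(F**2 + q**2))
2756 + W(5*8, O) = 2756 - 3*sqrt((-2)**2 + (5*8)**2) = 2756 - 3*sqrt(4 + 40**2) = 2756 - 3*sqrt(4 + 1600) = 2756 - 6*sqrt(401)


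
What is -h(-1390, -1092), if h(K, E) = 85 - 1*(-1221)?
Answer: -1306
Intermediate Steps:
h(K, E) = 1306 (h(K, E) = 85 + 1221 = 1306)
-h(-1390, -1092) = -1*1306 = -1306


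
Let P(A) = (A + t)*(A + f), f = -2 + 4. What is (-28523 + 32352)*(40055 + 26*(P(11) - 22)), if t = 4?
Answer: 170593437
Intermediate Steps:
f = 2
P(A) = (2 + A)*(4 + A) (P(A) = (A + 4)*(A + 2) = (4 + A)*(2 + A) = (2 + A)*(4 + A))
(-28523 + 32352)*(40055 + 26*(P(11) - 22)) = (-28523 + 32352)*(40055 + 26*((8 + 11**2 + 6*11) - 22)) = 3829*(40055 + 26*((8 + 121 + 66) - 22)) = 3829*(40055 + 26*(195 - 22)) = 3829*(40055 + 26*173) = 3829*(40055 + 4498) = 3829*44553 = 170593437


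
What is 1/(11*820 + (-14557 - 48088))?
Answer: -1/53625 ≈ -1.8648e-5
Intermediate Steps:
1/(11*820 + (-14557 - 48088)) = 1/(9020 - 62645) = 1/(-53625) = -1/53625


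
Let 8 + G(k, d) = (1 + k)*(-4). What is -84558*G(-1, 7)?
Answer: 676464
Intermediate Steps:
G(k, d) = -12 - 4*k (G(k, d) = -8 + (1 + k)*(-4) = -8 + (-4 - 4*k) = -12 - 4*k)
-84558*G(-1, 7) = -84558*(-12 - 4*(-1)) = -84558*(-12 + 4) = -84558*(-8) = 676464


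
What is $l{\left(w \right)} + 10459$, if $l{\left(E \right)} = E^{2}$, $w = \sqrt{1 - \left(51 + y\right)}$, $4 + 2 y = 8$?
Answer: $10407$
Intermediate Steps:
$y = 2$ ($y = -2 + \frac{1}{2} \cdot 8 = -2 + 4 = 2$)
$w = 2 i \sqrt{13}$ ($w = \sqrt{1 - 53} = \sqrt{-52} = 2 i \sqrt{13} \approx 7.2111 i$)
$l{\left(w \right)} + 10459 = \left(2 i \sqrt{13}\right)^{2} + 10459 = -52 + 10459 = 10407$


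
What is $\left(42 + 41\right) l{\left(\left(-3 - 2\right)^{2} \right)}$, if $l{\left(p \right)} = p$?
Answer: $2075$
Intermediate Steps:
$\left(42 + 41\right) l{\left(\left(-3 - 2\right)^{2} \right)} = \left(42 + 41\right) \left(-3 - 2\right)^{2} = 83 \left(-5\right)^{2} = 83 \cdot 25 = 2075$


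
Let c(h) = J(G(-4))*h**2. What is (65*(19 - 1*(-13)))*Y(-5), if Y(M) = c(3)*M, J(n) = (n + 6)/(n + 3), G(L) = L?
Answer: 187200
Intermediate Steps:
J(n) = (6 + n)/(3 + n)
c(h) = -2*h**2 (c(h) = ((6 - 4)/(3 - 4))*h**2 = (2/(-1))*h**2 = (-1*2)*h**2 = -2*h**2)
Y(M) = -18*M (Y(M) = (-2*3**2)*M = (-2*9)*M = -18*M)
(65*(19 - 1*(-13)))*Y(-5) = (65*(19 - 1*(-13)))*(-18*(-5)) = (65*(19 + 13))*90 = (65*32)*90 = 2080*90 = 187200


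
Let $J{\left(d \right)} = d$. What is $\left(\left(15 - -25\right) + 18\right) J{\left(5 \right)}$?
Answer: $290$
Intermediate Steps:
$\left(\left(15 - -25\right) + 18\right) J{\left(5 \right)} = \left(\left(15 - -25\right) + 18\right) 5 = \left(\left(15 + 25\right) + 18\right) 5 = \left(40 + 18\right) 5 = 58 \cdot 5 = 290$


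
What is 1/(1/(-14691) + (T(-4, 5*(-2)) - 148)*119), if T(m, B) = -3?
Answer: -14691/263982580 ≈ -5.5651e-5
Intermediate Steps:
1/(1/(-14691) + (T(-4, 5*(-2)) - 148)*119) = 1/(1/(-14691) + (-3 - 148)*119) = 1/(-1/14691 - 151*119) = 1/(-1/14691 - 17969) = 1/(-263982580/14691) = -14691/263982580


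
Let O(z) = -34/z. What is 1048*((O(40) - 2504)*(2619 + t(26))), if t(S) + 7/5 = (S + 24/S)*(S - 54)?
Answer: -1590065153616/325 ≈ -4.8925e+9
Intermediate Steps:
t(S) = -7/5 + (-54 + S)*(S + 24/S) (t(S) = -7/5 + (S + 24/S)*(S - 54) = -7/5 + (S + 24/S)*(-54 + S) = -7/5 + (-54 + S)*(S + 24/S))
1048*((O(40) - 2504)*(2619 + t(26))) = 1048*((-34/40 - 2504)*(2619 + (113/5 + 26² - 1296/26 - 54*26))) = 1048*((-34*1/40 - 2504)*(2619 + (113/5 + 676 - 1296*1/26 - 1404))) = 1048*((-17/20 - 2504)*(2619 + (113/5 + 676 - 648/13 - 1404))) = 1048*(-50097*(2619 - 49091/65)/20) = 1048*(-50097/20*121144/65) = 1048*(-1517237742/325) = -1590065153616/325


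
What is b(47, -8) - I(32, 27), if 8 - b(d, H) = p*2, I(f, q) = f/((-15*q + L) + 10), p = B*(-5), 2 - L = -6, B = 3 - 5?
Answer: -4612/387 ≈ -11.917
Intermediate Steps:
B = -2
L = 8 (L = 2 - 1*(-6) = 2 + 6 = 8)
p = 10 (p = -2*(-5) = 10)
I(f, q) = f/(18 - 15*q) (I(f, q) = f/((-15*q + 8) + 10) = f/((8 - 15*q) + 10) = f/(18 - 15*q))
b(d, H) = -12 (b(d, H) = 8 - 10*2 = 8 - 1*20 = 8 - 20 = -12)
b(47, -8) - I(32, 27) = -12 - 32/(3*(6 - 5*27)) = -12 - 32/(3*(6 - 135)) = -12 - 32/(3*(-129)) = -12 - 32*(-1)/(3*129) = -12 - 1*(-32/387) = -12 + 32/387 = -4612/387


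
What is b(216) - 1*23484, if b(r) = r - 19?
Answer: -23287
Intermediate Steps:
b(r) = -19 + r
b(216) - 1*23484 = (-19 + 216) - 1*23484 = 197 - 23484 = -23287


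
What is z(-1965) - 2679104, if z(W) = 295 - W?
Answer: -2676844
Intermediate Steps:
z(-1965) - 2679104 = (295 - 1*(-1965)) - 2679104 = (295 + 1965) - 2679104 = 2260 - 2679104 = -2676844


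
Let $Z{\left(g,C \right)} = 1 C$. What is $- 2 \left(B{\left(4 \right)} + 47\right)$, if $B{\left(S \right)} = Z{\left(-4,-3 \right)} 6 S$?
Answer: $50$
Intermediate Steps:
$Z{\left(g,C \right)} = C$
$B{\left(S \right)} = - 18 S$ ($B{\left(S \right)} = \left(-3\right) 6 S = - 18 S$)
$- 2 \left(B{\left(4 \right)} + 47\right) = - 2 \left(\left(-18\right) 4 + 47\right) = - 2 \left(-72 + 47\right) = \left(-2\right) \left(-25\right) = 50$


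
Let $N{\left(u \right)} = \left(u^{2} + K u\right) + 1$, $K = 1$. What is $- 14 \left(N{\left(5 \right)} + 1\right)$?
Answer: $-448$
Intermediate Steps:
$N{\left(u \right)} = 1 + u + u^{2}$ ($N{\left(u \right)} = \left(u^{2} + 1 u\right) + 1 = \left(u^{2} + u\right) + 1 = \left(u + u^{2}\right) + 1 = 1 + u + u^{2}$)
$- 14 \left(N{\left(5 \right)} + 1\right) = - 14 \left(\left(1 + 5 + 5^{2}\right) + 1\right) = - 14 \left(\left(1 + 5 + 25\right) + 1\right) = - 14 \left(31 + 1\right) = \left(-14\right) 32 = -448$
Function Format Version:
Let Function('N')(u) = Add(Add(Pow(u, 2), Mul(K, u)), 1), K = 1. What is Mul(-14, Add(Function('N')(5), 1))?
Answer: -448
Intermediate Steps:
Function('N')(u) = Add(1, u, Pow(u, 2)) (Function('N')(u) = Add(Add(Pow(u, 2), Mul(1, u)), 1) = Add(Add(Pow(u, 2), u), 1) = Add(Add(u, Pow(u, 2)), 1) = Add(1, u, Pow(u, 2)))
Mul(-14, Add(Function('N')(5), 1)) = Mul(-14, Add(Add(1, 5, Pow(5, 2)), 1)) = Mul(-14, Add(Add(1, 5, 25), 1)) = Mul(-14, Add(31, 1)) = Mul(-14, 32) = -448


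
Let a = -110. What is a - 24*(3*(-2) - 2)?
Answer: 82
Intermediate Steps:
a - 24*(3*(-2) - 2) = -110 - 24*(3*(-2) - 2) = -110 - 24*(-6 - 2) = -110 - 24*(-8) = -110 + 192 = 82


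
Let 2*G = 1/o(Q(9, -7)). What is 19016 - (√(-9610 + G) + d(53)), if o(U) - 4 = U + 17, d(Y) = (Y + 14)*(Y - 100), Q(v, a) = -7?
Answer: 22165 - I*√1883553/14 ≈ 22165.0 - 98.03*I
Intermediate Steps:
d(Y) = (-100 + Y)*(14 + Y) (d(Y) = (14 + Y)*(-100 + Y) = (-100 + Y)*(14 + Y))
o(U) = 21 + U (o(U) = 4 + (U + 17) = 4 + (17 + U) = 21 + U)
G = 1/28 (G = 1/(2*(21 - 7)) = (½)/14 = (½)*(1/14) = 1/28 ≈ 0.035714)
19016 - (√(-9610 + G) + d(53)) = 19016 - (√(-9610 + 1/28) + (-1400 + 53² - 86*53)) = 19016 - (√(-269079/28) + (-1400 + 2809 - 4558)) = 19016 - (I*√1883553/14 - 3149) = 19016 - (-3149 + I*√1883553/14) = 19016 + (3149 - I*√1883553/14) = 22165 - I*√1883553/14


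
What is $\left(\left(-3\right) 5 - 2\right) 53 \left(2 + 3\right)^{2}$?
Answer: $-22525$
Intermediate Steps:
$\left(\left(-3\right) 5 - 2\right) 53 \left(2 + 3\right)^{2} = \left(-15 - 2\right) 53 \cdot 5^{2} = \left(-17\right) 53 \cdot 25 = \left(-901\right) 25 = -22525$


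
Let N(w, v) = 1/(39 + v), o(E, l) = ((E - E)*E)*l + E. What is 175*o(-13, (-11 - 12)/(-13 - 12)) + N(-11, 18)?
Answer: -129674/57 ≈ -2275.0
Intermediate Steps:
o(E, l) = E (o(E, l) = (0*E)*l + E = 0*l + E = 0 + E = E)
175*o(-13, (-11 - 12)/(-13 - 12)) + N(-11, 18) = 175*(-13) + 1/(39 + 18) = -2275 + 1/57 = -129674/57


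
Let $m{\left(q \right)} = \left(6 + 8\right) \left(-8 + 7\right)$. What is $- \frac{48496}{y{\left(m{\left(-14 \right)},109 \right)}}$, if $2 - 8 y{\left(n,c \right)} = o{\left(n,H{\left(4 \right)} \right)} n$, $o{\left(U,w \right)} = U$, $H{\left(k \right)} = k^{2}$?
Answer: $\frac{193984}{97} \approx 1999.8$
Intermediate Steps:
$m{\left(q \right)} = -14$ ($m{\left(q \right)} = 14 \left(-1\right) = -14$)
$y{\left(n,c \right)} = \frac{1}{4} - \frac{n^{2}}{8}$ ($y{\left(n,c \right)} = \frac{1}{4} - \frac{n n}{8} = \frac{1}{4} - \frac{n^{2}}{8}$)
$- \frac{48496}{y{\left(m{\left(-14 \right)},109 \right)}} = - \frac{48496}{\frac{1}{4} - \frac{\left(-14\right)^{2}}{8}} = - \frac{48496}{\frac{1}{4} - \frac{49}{2}} = - \frac{48496}{- \frac{97}{4}} = \left(-48496\right) \left(- \frac{4}{97}\right) = \frac{193984}{97}$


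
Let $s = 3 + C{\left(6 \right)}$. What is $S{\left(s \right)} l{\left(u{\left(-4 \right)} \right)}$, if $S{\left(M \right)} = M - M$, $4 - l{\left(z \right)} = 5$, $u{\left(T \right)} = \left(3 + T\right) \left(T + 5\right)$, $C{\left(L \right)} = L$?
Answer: $0$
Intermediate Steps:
$u{\left(T \right)} = \left(3 + T\right) \left(5 + T\right)$
$s = 9$ ($s = 3 + 6 = 9$)
$l{\left(z \right)} = -1$ ($l{\left(z \right)} = 4 - 5 = -1$)
$S{\left(M \right)} = 0$
$S{\left(s \right)} l{\left(u{\left(-4 \right)} \right)} = 0 \left(-1\right) = 0$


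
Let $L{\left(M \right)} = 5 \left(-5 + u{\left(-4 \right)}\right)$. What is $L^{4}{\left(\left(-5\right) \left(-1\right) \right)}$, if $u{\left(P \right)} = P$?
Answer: $4100625$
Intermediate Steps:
$L{\left(M \right)} = -45$ ($L{\left(M \right)} = 5 \left(-5 - 4\right) = 5 \left(-9\right) = -45$)
$L^{4}{\left(\left(-5\right) \left(-1\right) \right)} = \left(-45\right)^{4} = 4100625$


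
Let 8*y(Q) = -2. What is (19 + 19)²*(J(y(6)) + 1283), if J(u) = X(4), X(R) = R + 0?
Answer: 1858428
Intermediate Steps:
X(R) = R
y(Q) = -¼ (y(Q) = (⅛)*(-2) = -¼)
J(u) = 4
(19 + 19)²*(J(y(6)) + 1283) = (19 + 19)²*(4 + 1283) = 38²*1287 = 1444*1287 = 1858428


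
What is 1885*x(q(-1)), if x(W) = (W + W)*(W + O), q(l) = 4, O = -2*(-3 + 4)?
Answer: 30160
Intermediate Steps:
O = -2 (O = -2*1 = -2)
x(W) = 2*W*(-2 + W) (x(W) = (W + W)*(W - 2) = (2*W)*(-2 + W) = 2*W*(-2 + W))
1885*x(q(-1)) = 1885*(2*4*(-2 + 4)) = 1885*(2*4*2) = 1885*16 = 30160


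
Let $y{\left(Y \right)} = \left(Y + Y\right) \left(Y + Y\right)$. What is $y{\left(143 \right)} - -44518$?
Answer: $126314$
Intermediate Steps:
$y{\left(Y \right)} = 4 Y^{2}$ ($y{\left(Y \right)} = 2 Y 2 Y = 4 Y^{2}$)
$y{\left(143 \right)} - -44518 = 4 \cdot 143^{2} - -44518 = 4 \cdot 20449 + 44518 = 81796 + 44518 = 126314$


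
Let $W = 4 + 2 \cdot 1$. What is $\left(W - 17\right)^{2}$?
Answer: $121$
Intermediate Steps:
$W = 6$ ($W = 4 + 2 = 6$)
$\left(W - 17\right)^{2} = \left(6 - 17\right)^{2} = \left(-11\right)^{2} = 121$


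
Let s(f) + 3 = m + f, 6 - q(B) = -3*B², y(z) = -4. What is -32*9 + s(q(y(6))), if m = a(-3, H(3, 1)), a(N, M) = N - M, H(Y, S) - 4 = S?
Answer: -245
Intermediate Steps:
H(Y, S) = 4 + S
q(B) = 6 + 3*B² (q(B) = 6 - (-3)*B² = 6 + 3*B²)
m = -8 (m = -3 - (4 + 1) = -3 - 1*5 = -3 - 5 = -8)
s(f) = -11 + f (s(f) = -3 + (-8 + f) = -11 + f)
-32*9 + s(q(y(6))) = -32*9 + (-11 + (6 + 3*(-4)²)) = -288 + (-11 + (6 + 3*16)) = -288 + (-11 + (6 + 48)) = -288 + (-11 + 54) = -288 + 43 = -245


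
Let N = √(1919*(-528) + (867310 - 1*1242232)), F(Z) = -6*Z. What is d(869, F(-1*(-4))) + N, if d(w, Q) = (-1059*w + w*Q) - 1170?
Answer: -942297 + I*√1388154 ≈ -9.423e+5 + 1178.2*I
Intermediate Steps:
d(w, Q) = -1170 - 1059*w + Q*w (d(w, Q) = (-1059*w + Q*w) - 1170 = -1170 - 1059*w + Q*w)
N = I*√1388154 (N = √(-1013232 + (867310 - 1242232)) = √(-1013232 - 374922) = √(-1388154) = I*√1388154 ≈ 1178.2*I)
d(869, F(-1*(-4))) + N = (-1170 - 1059*869 - (-6)*(-4)*869) + I*√1388154 = (-1170 - 920271 - 6*4*869) + I*√1388154 = (-1170 - 920271 - 24*869) + I*√1388154 = (-1170 - 920271 - 20856) + I*√1388154 = -942297 + I*√1388154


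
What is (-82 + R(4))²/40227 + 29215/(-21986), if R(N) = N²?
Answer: -32710933/26800934 ≈ -1.2205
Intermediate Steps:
(-82 + R(4))²/40227 + 29215/(-21986) = (-82 + 4²)²/40227 + 29215/(-21986) = (-82 + 16)²*(1/40227) + 29215*(-1/21986) = (-66)²*(1/40227) - 29215/21986 = 4356*(1/40227) - 29215/21986 = 132/1219 - 29215/21986 = -32710933/26800934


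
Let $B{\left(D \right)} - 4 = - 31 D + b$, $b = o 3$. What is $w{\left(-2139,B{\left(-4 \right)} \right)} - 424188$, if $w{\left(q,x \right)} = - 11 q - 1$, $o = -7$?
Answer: $-400660$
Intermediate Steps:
$b = -21$ ($b = \left(-7\right) 3 = -21$)
$B{\left(D \right)} = -17 - 31 D$ ($B{\left(D \right)} = 4 - \left(21 + 31 D\right) = -17 - 31 D$)
$w{\left(q,x \right)} = -1 - 11 q$
$w{\left(-2139,B{\left(-4 \right)} \right)} - 424188 = \left(-1 - -23529\right) - 424188 = \left(-1 + 23529\right) - 424188 = 23528 - 424188 = -400660$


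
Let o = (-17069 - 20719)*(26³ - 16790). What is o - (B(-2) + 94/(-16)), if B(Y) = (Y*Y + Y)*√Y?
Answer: -237610897/8 - 2*I*√2 ≈ -2.9701e+7 - 2.8284*I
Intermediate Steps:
B(Y) = √Y*(Y + Y²) (B(Y) = (Y² + Y)*√Y = (Y + Y²)*√Y = √Y*(Y + Y²))
o = -29701368 (o = -37788*(17576 - 16790) = -37788*786 = -29701368)
o - (B(-2) + 94/(-16)) = -29701368 - ((-2)^(3/2)*(1 - 2) + 94/(-16)) = -29701368 - (-2*I*√2*(-1) + 94*(-1/16)) = -29701368 - (2*I*√2 - 47/8) = -29701368 - (-47/8 + 2*I*√2) = -29701368 + (47/8 - 2*I*√2) = -237610897/8 - 2*I*√2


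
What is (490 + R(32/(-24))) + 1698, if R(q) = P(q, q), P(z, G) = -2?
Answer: 2186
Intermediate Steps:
R(q) = -2
(490 + R(32/(-24))) + 1698 = (490 - 2) + 1698 = 488 + 1698 = 2186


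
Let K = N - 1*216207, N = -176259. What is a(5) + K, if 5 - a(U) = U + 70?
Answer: -392536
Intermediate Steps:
a(U) = -65 - U (a(U) = 5 - (U + 70) = 5 - (70 + U) = 5 + (-70 - U) = -65 - U)
K = -392466 (K = -176259 - 1*216207 = -176259 - 216207 = -392466)
a(5) + K = (-65 - 1*5) - 392466 = (-65 - 5) - 392466 = -70 - 392466 = -392536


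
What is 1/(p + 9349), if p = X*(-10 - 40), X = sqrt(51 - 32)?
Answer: 9349/87356301 + 50*sqrt(19)/87356301 ≈ 0.00010952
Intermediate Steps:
X = sqrt(19) ≈ 4.3589
p = -50*sqrt(19) (p = sqrt(19)*(-10 - 40) = sqrt(19)*(-50) = -50*sqrt(19) ≈ -217.94)
1/(p + 9349) = 1/(-50*sqrt(19) + 9349) = 1/(9349 - 50*sqrt(19))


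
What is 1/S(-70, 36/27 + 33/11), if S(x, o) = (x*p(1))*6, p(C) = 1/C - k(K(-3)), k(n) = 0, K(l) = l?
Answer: -1/420 ≈ -0.0023810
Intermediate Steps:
p(C) = 1/C (p(C) = 1/C - 1*0 = 1/C + 0 = 1/C)
S(x, o) = 6*x (S(x, o) = (x/1)*6 = (x*1)*6 = x*6 = 6*x)
1/S(-70, 36/27 + 33/11) = 1/(6*(-70)) = 1/(-420) = -1/420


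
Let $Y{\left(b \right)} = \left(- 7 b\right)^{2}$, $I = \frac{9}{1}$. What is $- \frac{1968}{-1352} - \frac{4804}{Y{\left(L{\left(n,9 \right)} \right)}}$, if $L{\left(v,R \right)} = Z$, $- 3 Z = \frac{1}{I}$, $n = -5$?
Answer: $- \frac{591845550}{8281} \approx -71470.0$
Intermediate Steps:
$I = 9$ ($I = 9 \cdot 1 = 9$)
$Z = - \frac{1}{27}$ ($Z = - \frac{1}{3 \cdot 9} = \left(- \frac{1}{3}\right) \frac{1}{9} = - \frac{1}{27} \approx -0.037037$)
$L{\left(v,R \right)} = - \frac{1}{27}$
$Y{\left(b \right)} = 49 b^{2}$
$- \frac{1968}{-1352} - \frac{4804}{Y{\left(L{\left(n,9 \right)} \right)}} = - \frac{1968}{-1352} - \frac{4804}{49 \left(- \frac{1}{27}\right)^{2}} = \left(-1968\right) \left(- \frac{1}{1352}\right) - \frac{4804}{49 \cdot \frac{1}{729}} = \frac{246}{169} - \frac{4804}{\frac{49}{729}} = \frac{246}{169} - \frac{3502116}{49} = - \frac{591845550}{8281}$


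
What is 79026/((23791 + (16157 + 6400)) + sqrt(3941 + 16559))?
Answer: 305224754/179009717 - 65855*sqrt(205)/179009717 ≈ 1.6998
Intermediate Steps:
79026/((23791 + (16157 + 6400)) + sqrt(3941 + 16559)) = 79026/((23791 + 22557) + sqrt(20500)) = 79026/(46348 + 10*sqrt(205))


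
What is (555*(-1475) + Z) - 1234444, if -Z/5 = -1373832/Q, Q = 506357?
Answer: -1039578990473/506357 ≈ -2.0531e+6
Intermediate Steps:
Z = 6869160/506357 (Z = -(-6869160)/506357 = -5*(-1373832/506357) = 6869160/506357 ≈ 13.566)
(555*(-1475) + Z) - 1234444 = (555*(-1475) + 6869160/506357) - 1234444 = (-818625 + 6869160/506357) - 1234444 = -414509629965/506357 - 1234444 = -1039578990473/506357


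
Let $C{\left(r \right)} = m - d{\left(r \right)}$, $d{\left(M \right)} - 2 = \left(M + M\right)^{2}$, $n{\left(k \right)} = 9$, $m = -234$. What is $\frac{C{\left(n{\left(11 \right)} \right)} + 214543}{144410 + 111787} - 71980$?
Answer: $- \frac{18440846077}{256197} \approx -71979.0$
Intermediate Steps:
$d{\left(M \right)} = 2 + 4 M^{2}$ ($d{\left(M \right)} = 2 + \left(M + M\right)^{2} = 2 + \left(2 M\right)^{2} = 2 + 4 M^{2}$)
$C{\left(r \right)} = -236 - 4 r^{2}$ ($C{\left(r \right)} = -234 - \left(2 + 4 r^{2}\right) = -236 - 4 r^{2}$)
$\frac{C{\left(n{\left(11 \right)} \right)} + 214543}{144410 + 111787} - 71980 = \frac{\left(-236 - 4 \cdot 9^{2}\right) + 214543}{144410 + 111787} - 71980 = \frac{\left(-236 - 324\right) + 214543}{256197} - 71980 = \left(\left(-236 - 324\right) + 214543\right) \frac{1}{256197} - 71980 = \left(-560 + 214543\right) \frac{1}{256197} - 71980 = 213983 \cdot \frac{1}{256197} - 71980 = \frac{213983}{256197} - 71980 = - \frac{18440846077}{256197}$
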